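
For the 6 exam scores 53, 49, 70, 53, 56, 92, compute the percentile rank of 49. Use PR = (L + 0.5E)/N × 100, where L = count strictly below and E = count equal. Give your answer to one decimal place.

N = 6.
Strictly below 49: 0. Equal to 49: 1.
PR = (0 + 0.5·1)/6 × 100 = 8.3

8.3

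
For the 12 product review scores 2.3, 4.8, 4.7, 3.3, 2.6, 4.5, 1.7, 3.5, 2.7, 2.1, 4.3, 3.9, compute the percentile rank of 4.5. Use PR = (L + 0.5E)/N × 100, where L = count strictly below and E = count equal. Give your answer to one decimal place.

79.2

N = 12.
Strictly below 4.5: 9. Equal to 4.5: 1.
PR = (9 + 0.5·1)/12 × 100 = 79.2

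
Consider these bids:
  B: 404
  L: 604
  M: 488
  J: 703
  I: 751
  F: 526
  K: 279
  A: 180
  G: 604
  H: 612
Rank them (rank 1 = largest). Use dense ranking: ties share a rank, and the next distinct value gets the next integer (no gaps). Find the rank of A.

9

Sorted (descending): 751, 703, 612, 604, 604, 526, 488, 404, 279, 180
The 2 values of 604 share dense rank 4.
Remaining distinct values take the next consecutive integers.
A has value 180 → rank 9.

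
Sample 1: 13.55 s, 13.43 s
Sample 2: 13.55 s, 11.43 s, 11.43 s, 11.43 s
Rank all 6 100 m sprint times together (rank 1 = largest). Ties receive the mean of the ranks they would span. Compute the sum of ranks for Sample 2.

Sorted (descending): 13.55, 13.55, 13.43, 11.43, 11.43, 11.43
The 2 values of 13.55 occupy positions 1–2 → average rank (1+2)/2 = 1.5.
The 3 values of 11.43 occupy positions 4–6 → average rank 5.
Sample 2 values → pooled ranks: 13.55→1.5, 11.43→5, 11.43→5, 11.43→5
Rank sum = 1.5 + 5 + 5 + 5 = 16.5

16.5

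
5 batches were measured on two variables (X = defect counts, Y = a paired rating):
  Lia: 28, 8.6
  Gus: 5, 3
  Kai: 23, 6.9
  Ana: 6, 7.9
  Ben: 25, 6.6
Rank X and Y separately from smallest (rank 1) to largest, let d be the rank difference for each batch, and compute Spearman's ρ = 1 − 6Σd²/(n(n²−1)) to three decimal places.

0.600

Ranks of variable 1: 5, 1, 3, 2, 4
Ranks of variable 2: 5, 1, 3, 4, 2
d = r₁ − r₂: 0, 0, 0, -2, 2
d²: 0, 0, 0, 4, 4; Σd² = 8
ρ = 1 − 6·8/(5·24) = 1 − 48/120 = 0.600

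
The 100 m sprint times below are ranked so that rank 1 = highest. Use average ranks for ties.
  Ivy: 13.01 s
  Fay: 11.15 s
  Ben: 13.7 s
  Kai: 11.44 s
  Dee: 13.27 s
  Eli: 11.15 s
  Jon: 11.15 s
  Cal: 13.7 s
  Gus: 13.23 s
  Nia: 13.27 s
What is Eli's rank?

9

Sorted (descending): 13.7, 13.7, 13.27, 13.27, 13.23, 13.01, 11.44, 11.15, 11.15, 11.15
The 2 values of 13.7 occupy positions 1–2 → average rank (1+2)/2 = 1.5.
The 2 values of 13.27 occupy positions 3–4 → average rank (3+4)/2 = 3.5.
The 3 values of 11.15 occupy positions 8–10 → average rank 9.
Eli has value 11.15 s → rank 9.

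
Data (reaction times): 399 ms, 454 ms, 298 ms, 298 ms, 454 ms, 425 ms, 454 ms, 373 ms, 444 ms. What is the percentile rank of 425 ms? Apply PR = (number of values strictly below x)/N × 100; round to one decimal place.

44.4

N = 9.
Strictly below 425: 4. Equal to 425: 1.
PR = 4/9 × 100 = 44.4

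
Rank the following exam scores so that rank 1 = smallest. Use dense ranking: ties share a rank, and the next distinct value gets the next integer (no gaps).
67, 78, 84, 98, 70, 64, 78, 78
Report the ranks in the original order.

Sorted (ascending): 64, 67, 70, 78, 78, 78, 84, 98
The 3 values of 78 share dense rank 4.
Remaining distinct values take the next consecutive integers.

2, 4, 5, 6, 3, 1, 4, 4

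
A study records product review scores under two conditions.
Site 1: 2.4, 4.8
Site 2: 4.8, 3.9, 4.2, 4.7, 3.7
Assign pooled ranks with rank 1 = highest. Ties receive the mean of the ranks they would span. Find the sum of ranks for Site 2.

Sorted (descending): 4.8, 4.8, 4.7, 4.2, 3.9, 3.7, 2.4
The 2 values of 4.8 occupy positions 1–2 → average rank (1+2)/2 = 1.5.
Site 2 values → pooled ranks: 4.8→1.5, 3.9→5, 4.2→4, 4.7→3, 3.7→6
Rank sum = 1.5 + 5 + 4 + 3 + 6 = 19.5

19.5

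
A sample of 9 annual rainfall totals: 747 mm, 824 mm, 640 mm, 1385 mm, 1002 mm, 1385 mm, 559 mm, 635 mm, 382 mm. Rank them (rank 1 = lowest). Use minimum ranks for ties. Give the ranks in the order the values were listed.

5, 6, 4, 8, 7, 8, 2, 3, 1

Sorted (ascending): 382, 559, 635, 640, 747, 824, 1002, 1385, 1385
The 2 values of 1385 occupy positions 8–9 → each gets rank 8.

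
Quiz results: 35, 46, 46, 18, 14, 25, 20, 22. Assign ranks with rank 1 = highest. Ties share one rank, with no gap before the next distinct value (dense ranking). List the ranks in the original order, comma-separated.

Sorted (descending): 46, 46, 35, 25, 22, 20, 18, 14
The 2 values of 46 share dense rank 1.
Remaining distinct values take the next consecutive integers.

2, 1, 1, 6, 7, 3, 5, 4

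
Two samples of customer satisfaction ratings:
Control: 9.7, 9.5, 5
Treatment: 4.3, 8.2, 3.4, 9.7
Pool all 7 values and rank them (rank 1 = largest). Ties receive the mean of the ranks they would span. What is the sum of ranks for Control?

9.5

Sorted (descending): 9.7, 9.7, 9.5, 8.2, 5, 4.3, 3.4
The 2 values of 9.7 occupy positions 1–2 → average rank (1+2)/2 = 1.5.
Control values → pooled ranks: 9.7→1.5, 9.5→3, 5→5
Rank sum = 1.5 + 3 + 5 = 9.5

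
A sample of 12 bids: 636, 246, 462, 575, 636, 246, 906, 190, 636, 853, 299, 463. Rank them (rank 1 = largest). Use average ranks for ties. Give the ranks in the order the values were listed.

Sorted (descending): 906, 853, 636, 636, 636, 575, 463, 462, 299, 246, 246, 190
The 3 values of 636 occupy positions 3–5 → average rank 4.
The 2 values of 246 occupy positions 10–11 → average rank (10+11)/2 = 10.5.

4, 10.5, 8, 6, 4, 10.5, 1, 12, 4, 2, 9, 7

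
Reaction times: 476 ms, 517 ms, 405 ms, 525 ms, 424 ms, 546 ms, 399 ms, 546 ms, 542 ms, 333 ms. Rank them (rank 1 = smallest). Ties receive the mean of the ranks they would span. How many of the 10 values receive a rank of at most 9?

Sorted (ascending): 333, 399, 405, 424, 476, 517, 525, 542, 546, 546
The 2 values of 546 occupy positions 9–10 → average rank (9+10)/2 = 9.5.
Ranks ≤ 9: {1, 2, 3, 4, 5, 6, 7, 8} → 8 values.

8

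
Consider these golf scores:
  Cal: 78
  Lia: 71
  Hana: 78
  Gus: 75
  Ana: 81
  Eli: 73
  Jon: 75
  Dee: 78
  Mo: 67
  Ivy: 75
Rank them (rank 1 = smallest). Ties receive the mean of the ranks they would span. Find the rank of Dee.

8

Sorted (ascending): 67, 71, 73, 75, 75, 75, 78, 78, 78, 81
The 3 values of 75 occupy positions 4–6 → average rank 5.
The 3 values of 78 occupy positions 7–9 → average rank 8.
Dee has value 78 → rank 8.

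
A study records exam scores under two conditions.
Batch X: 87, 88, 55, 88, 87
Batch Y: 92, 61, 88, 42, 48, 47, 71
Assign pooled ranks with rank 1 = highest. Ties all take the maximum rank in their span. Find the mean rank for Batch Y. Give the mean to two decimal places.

Sorted (descending): 92, 88, 88, 88, 87, 87, 71, 61, 55, 48, 47, 42
The 3 values of 88 occupy positions 2–4 → each gets rank 4.
The 2 values of 87 occupy positions 5–6 → each gets rank 6.
Batch Y values → pooled ranks: 92→1, 61→8, 88→4, 42→12, 48→10, 47→11, 71→7
Mean rank = (1 + 8 + 4 + 12 + 10 + 11 + 7) / 7 = 7.57

7.57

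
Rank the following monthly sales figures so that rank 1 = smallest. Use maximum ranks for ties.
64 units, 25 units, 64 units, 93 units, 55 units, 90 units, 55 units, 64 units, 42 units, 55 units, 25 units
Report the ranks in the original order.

Sorted (ascending): 25, 25, 42, 55, 55, 55, 64, 64, 64, 90, 93
The 2 values of 25 occupy positions 1–2 → each gets rank 2.
The 3 values of 55 occupy positions 4–6 → each gets rank 6.
The 3 values of 64 occupy positions 7–9 → each gets rank 9.

9, 2, 9, 11, 6, 10, 6, 9, 3, 6, 2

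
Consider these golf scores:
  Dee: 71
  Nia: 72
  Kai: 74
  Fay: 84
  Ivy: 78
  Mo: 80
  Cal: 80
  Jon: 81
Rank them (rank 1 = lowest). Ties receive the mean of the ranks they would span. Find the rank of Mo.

Sorted (ascending): 71, 72, 74, 78, 80, 80, 81, 84
The 2 values of 80 occupy positions 5–6 → average rank (5+6)/2 = 5.5.
Mo has value 80 → rank 5.5.

5.5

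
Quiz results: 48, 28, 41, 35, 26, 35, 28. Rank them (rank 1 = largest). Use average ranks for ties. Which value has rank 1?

Sorted (descending): 48, 41, 35, 35, 28, 28, 26
The 2 values of 35 occupy positions 3–4 → average rank (3+4)/2 = 3.5.
The 2 values of 28 occupy positions 5–6 → average rank (5+6)/2 = 5.5.
Rank 1 → value 48.

48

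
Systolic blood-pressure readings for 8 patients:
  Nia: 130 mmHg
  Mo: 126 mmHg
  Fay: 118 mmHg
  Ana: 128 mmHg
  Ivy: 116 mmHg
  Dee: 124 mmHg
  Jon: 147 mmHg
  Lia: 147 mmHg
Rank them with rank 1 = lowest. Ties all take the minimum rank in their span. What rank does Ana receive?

5

Sorted (ascending): 116, 118, 124, 126, 128, 130, 147, 147
The 2 values of 147 occupy positions 7–8 → each gets rank 7.
Ana has value 128 mmHg → rank 5.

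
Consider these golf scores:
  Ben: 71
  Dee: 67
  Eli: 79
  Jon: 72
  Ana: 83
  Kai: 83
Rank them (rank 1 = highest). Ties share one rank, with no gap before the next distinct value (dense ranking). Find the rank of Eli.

2

Sorted (descending): 83, 83, 79, 72, 71, 67
The 2 values of 83 share dense rank 1.
Remaining distinct values take the next consecutive integers.
Eli has value 79 → rank 2.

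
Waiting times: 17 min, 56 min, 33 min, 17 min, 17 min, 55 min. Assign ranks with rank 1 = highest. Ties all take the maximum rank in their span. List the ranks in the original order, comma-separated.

Sorted (descending): 56, 55, 33, 17, 17, 17
The 3 values of 17 occupy positions 4–6 → each gets rank 6.

6, 1, 3, 6, 6, 2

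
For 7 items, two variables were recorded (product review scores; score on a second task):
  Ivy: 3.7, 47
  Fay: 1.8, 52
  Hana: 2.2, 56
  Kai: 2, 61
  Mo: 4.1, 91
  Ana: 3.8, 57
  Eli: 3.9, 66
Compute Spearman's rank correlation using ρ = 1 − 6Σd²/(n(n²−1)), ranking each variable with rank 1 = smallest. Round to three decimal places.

0.643

Ranks of variable 1: 4, 1, 3, 2, 7, 5, 6
Ranks of variable 2: 1, 2, 3, 5, 7, 4, 6
d = r₁ − r₂: 3, -1, 0, -3, 0, 1, 0
d²: 9, 1, 0, 9, 0, 1, 0; Σd² = 20
ρ = 1 − 6·20/(7·48) = 1 − 120/336 = 0.643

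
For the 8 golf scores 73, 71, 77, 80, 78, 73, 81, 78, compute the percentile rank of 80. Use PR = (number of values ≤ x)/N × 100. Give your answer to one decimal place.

87.5

N = 8.
Strictly below 80: 6. Equal to 80: 1.
PR = 7/8 × 100 = 87.5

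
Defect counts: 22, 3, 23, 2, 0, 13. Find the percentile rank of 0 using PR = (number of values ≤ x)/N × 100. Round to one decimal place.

N = 6.
Strictly below 0: 0. Equal to 0: 1.
PR = 1/6 × 100 = 16.7

16.7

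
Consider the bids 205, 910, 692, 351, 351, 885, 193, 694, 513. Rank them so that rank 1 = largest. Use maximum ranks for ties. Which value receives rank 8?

Sorted (descending): 910, 885, 694, 692, 513, 351, 351, 205, 193
The 2 values of 351 occupy positions 6–7 → each gets rank 7.
Rank 8 → value 205.

205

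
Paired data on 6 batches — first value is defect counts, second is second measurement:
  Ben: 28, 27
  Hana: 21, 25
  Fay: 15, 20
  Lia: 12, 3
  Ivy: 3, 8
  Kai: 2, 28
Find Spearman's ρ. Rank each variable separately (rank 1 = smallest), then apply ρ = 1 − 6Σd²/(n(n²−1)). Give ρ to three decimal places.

0.086

Ranks of variable 1: 6, 5, 4, 3, 2, 1
Ranks of variable 2: 5, 4, 3, 1, 2, 6
d = r₁ − r₂: 1, 1, 1, 2, 0, -5
d²: 1, 1, 1, 4, 0, 25; Σd² = 32
ρ = 1 − 6·32/(6·35) = 1 − 192/210 = 0.086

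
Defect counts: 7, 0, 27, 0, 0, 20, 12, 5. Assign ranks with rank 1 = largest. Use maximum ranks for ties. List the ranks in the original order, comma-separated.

Sorted (descending): 27, 20, 12, 7, 5, 0, 0, 0
The 3 values of 0 occupy positions 6–8 → each gets rank 8.

4, 8, 1, 8, 8, 2, 3, 5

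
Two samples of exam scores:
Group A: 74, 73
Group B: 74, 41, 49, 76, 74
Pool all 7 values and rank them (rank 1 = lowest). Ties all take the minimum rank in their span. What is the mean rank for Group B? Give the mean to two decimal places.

3.60

Sorted (ascending): 41, 49, 73, 74, 74, 74, 76
The 3 values of 74 occupy positions 4–6 → each gets rank 4.
Group B values → pooled ranks: 74→4, 41→1, 49→2, 76→7, 74→4
Mean rank = (4 + 1 + 2 + 7 + 4) / 5 = 3.60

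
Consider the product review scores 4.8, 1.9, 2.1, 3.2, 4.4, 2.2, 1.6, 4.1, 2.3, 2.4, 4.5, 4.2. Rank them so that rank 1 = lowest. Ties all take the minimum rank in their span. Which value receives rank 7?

Sorted (ascending): 1.6, 1.9, 2.1, 2.2, 2.3, 2.4, 3.2, 4.1, 4.2, 4.4, 4.5, 4.8
No ties — each value takes its position as its rank.
Rank 7 → value 3.2.

3.2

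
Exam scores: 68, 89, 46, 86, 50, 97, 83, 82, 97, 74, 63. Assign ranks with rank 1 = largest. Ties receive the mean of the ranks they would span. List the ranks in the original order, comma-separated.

Sorted (descending): 97, 97, 89, 86, 83, 82, 74, 68, 63, 50, 46
The 2 values of 97 occupy positions 1–2 → average rank (1+2)/2 = 1.5.

8, 3, 11, 4, 10, 1.5, 5, 6, 1.5, 7, 9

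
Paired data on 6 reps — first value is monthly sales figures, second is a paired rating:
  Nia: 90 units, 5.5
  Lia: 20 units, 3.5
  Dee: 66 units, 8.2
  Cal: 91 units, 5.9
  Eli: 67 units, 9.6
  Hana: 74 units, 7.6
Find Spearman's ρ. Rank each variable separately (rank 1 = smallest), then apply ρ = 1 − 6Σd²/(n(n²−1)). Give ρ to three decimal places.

-0.029

Ranks of variable 1: 5, 1, 2, 6, 3, 4
Ranks of variable 2: 2, 1, 5, 3, 6, 4
d = r₁ − r₂: 3, 0, -3, 3, -3, 0
d²: 9, 0, 9, 9, 9, 0; Σd² = 36
ρ = 1 − 6·36/(6·35) = 1 − 216/210 = -0.029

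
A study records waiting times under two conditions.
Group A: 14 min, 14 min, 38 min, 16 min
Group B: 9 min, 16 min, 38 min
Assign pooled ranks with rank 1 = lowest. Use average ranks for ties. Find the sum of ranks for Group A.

16

Sorted (ascending): 9, 14, 14, 16, 16, 38, 38
The 2 values of 14 occupy positions 2–3 → average rank (2+3)/2 = 2.5.
The 2 values of 16 occupy positions 4–5 → average rank (4+5)/2 = 4.5.
The 2 values of 38 occupy positions 6–7 → average rank (6+7)/2 = 6.5.
Group A values → pooled ranks: 14→2.5, 14→2.5, 38→6.5, 16→4.5
Rank sum = 2.5 + 2.5 + 6.5 + 4.5 = 16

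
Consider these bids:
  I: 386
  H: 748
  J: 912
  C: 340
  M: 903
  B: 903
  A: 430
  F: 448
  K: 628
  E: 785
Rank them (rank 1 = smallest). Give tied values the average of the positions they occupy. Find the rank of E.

7

Sorted (ascending): 340, 386, 430, 448, 628, 748, 785, 903, 903, 912
The 2 values of 903 occupy positions 8–9 → average rank (8+9)/2 = 8.5.
E has value 785 → rank 7.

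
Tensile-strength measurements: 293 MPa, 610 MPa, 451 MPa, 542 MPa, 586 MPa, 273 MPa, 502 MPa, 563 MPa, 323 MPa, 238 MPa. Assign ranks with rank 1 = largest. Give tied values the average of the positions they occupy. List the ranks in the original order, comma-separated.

8, 1, 6, 4, 2, 9, 5, 3, 7, 10

Sorted (descending): 610, 586, 563, 542, 502, 451, 323, 293, 273, 238
No ties — each value takes its position as its rank.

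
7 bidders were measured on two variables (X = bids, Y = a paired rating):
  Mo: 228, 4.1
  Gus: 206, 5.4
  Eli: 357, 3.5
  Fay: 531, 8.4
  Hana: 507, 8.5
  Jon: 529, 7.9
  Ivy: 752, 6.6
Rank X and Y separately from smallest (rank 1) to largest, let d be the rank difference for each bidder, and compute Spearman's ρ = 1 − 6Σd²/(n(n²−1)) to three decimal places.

Ranks of variable 1: 2, 1, 3, 6, 4, 5, 7
Ranks of variable 2: 2, 3, 1, 6, 7, 5, 4
d = r₁ − r₂: 0, -2, 2, 0, -3, 0, 3
d²: 0, 4, 4, 0, 9, 0, 9; Σd² = 26
ρ = 1 − 6·26/(7·48) = 1 − 156/336 = 0.536

0.536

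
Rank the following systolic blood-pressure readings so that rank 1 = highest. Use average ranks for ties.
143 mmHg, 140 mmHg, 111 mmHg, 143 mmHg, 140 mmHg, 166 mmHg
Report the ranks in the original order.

2.5, 4.5, 6, 2.5, 4.5, 1

Sorted (descending): 166, 143, 143, 140, 140, 111
The 2 values of 143 occupy positions 2–3 → average rank (2+3)/2 = 2.5.
The 2 values of 140 occupy positions 4–5 → average rank (4+5)/2 = 4.5.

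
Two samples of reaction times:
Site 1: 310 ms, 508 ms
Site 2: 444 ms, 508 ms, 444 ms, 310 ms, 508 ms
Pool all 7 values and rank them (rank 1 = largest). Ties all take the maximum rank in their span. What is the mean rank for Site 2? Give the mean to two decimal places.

4.60

Sorted (descending): 508, 508, 508, 444, 444, 310, 310
The 3 values of 508 occupy positions 1–3 → each gets rank 3.
The 2 values of 444 occupy positions 4–5 → each gets rank 5.
The 2 values of 310 occupy positions 6–7 → each gets rank 7.
Site 2 values → pooled ranks: 444→5, 508→3, 444→5, 310→7, 508→3
Mean rank = (5 + 3 + 5 + 7 + 3) / 5 = 4.60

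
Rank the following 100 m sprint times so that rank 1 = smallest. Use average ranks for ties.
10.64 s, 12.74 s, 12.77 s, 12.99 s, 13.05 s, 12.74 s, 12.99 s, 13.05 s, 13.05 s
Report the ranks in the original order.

Sorted (ascending): 10.64, 12.74, 12.74, 12.77, 12.99, 12.99, 13.05, 13.05, 13.05
The 2 values of 12.74 occupy positions 2–3 → average rank (2+3)/2 = 2.5.
The 2 values of 12.99 occupy positions 5–6 → average rank (5+6)/2 = 5.5.
The 3 values of 13.05 occupy positions 7–9 → average rank 8.

1, 2.5, 4, 5.5, 8, 2.5, 5.5, 8, 8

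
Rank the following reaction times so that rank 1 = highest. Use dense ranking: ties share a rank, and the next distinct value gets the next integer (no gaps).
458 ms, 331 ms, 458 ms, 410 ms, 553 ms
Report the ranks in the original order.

2, 4, 2, 3, 1

Sorted (descending): 553, 458, 458, 410, 331
The 2 values of 458 share dense rank 2.
Remaining distinct values take the next consecutive integers.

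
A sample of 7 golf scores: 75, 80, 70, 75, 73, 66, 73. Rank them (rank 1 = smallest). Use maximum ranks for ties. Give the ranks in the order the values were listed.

6, 7, 2, 6, 4, 1, 4

Sorted (ascending): 66, 70, 73, 73, 75, 75, 80
The 2 values of 73 occupy positions 3–4 → each gets rank 4.
The 2 values of 75 occupy positions 5–6 → each gets rank 6.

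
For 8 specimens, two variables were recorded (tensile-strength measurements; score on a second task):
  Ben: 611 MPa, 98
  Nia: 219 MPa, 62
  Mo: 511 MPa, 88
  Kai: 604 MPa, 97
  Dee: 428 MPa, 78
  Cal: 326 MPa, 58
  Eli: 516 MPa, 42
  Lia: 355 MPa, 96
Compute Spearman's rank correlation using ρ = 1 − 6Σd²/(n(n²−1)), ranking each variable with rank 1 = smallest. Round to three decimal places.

Ranks of variable 1: 8, 1, 5, 7, 4, 2, 6, 3
Ranks of variable 2: 8, 3, 5, 7, 4, 2, 1, 6
d = r₁ − r₂: 0, -2, 0, 0, 0, 0, 5, -3
d²: 0, 4, 0, 0, 0, 0, 25, 9; Σd² = 38
ρ = 1 − 6·38/(8·63) = 1 − 228/504 = 0.548

0.548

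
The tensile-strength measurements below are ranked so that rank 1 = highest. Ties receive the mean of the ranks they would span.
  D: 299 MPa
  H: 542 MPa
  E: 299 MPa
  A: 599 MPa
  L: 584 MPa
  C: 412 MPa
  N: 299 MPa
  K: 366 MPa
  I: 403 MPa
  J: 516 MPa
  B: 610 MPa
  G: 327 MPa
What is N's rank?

Sorted (descending): 610, 599, 584, 542, 516, 412, 403, 366, 327, 299, 299, 299
The 3 values of 299 occupy positions 10–12 → average rank 11.
N has value 299 MPa → rank 11.

11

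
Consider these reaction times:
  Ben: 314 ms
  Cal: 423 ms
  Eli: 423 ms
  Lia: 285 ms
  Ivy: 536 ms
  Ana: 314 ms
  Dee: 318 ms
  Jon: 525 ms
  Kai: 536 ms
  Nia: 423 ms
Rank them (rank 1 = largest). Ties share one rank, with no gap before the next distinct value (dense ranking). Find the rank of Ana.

Sorted (descending): 536, 536, 525, 423, 423, 423, 318, 314, 314, 285
The 2 values of 536 share dense rank 1.
The 3 values of 423 share dense rank 3.
The 2 values of 314 share dense rank 5.
Remaining distinct values take the next consecutive integers.
Ana has value 314 ms → rank 5.

5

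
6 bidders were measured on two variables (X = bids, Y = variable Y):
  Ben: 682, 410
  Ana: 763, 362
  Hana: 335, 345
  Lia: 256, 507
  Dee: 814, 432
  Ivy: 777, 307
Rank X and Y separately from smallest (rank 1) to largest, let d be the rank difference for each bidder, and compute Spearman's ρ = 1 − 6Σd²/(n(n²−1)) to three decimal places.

-0.257

Ranks of variable 1: 3, 4, 2, 1, 6, 5
Ranks of variable 2: 4, 3, 2, 6, 5, 1
d = r₁ − r₂: -1, 1, 0, -5, 1, 4
d²: 1, 1, 0, 25, 1, 16; Σd² = 44
ρ = 1 − 6·44/(6·35) = 1 − 264/210 = -0.257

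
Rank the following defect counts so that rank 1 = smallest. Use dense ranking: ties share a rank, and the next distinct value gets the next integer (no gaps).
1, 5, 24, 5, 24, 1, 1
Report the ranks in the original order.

Sorted (ascending): 1, 1, 1, 5, 5, 24, 24
The 3 values of 1 share dense rank 1.
The 2 values of 5 share dense rank 2.
The 2 values of 24 share dense rank 3.

1, 2, 3, 2, 3, 1, 1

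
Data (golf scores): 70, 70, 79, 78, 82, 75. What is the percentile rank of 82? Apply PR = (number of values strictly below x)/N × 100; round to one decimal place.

83.3

N = 6.
Strictly below 82: 5. Equal to 82: 1.
PR = 5/6 × 100 = 83.3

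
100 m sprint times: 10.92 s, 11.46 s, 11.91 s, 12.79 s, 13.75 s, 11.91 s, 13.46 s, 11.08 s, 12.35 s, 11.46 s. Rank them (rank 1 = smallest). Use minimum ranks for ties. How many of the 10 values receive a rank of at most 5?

Sorted (ascending): 10.92, 11.08, 11.46, 11.46, 11.91, 11.91, 12.35, 12.79, 13.46, 13.75
The 2 values of 11.46 occupy positions 3–4 → each gets rank 3.
The 2 values of 11.91 occupy positions 5–6 → each gets rank 5.
Ranks ≤ 5: {1, 2, 3, 3, 5, 5} → 6 values.

6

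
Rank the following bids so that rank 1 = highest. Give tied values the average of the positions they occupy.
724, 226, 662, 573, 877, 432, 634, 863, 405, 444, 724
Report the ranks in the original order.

3.5, 11, 5, 7, 1, 9, 6, 2, 10, 8, 3.5

Sorted (descending): 877, 863, 724, 724, 662, 634, 573, 444, 432, 405, 226
The 2 values of 724 occupy positions 3–4 → average rank (3+4)/2 = 3.5.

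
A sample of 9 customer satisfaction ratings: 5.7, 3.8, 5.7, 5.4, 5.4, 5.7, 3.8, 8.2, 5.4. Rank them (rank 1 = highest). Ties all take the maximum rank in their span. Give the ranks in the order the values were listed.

4, 9, 4, 7, 7, 4, 9, 1, 7

Sorted (descending): 8.2, 5.7, 5.7, 5.7, 5.4, 5.4, 5.4, 3.8, 3.8
The 3 values of 5.7 occupy positions 2–4 → each gets rank 4.
The 3 values of 5.4 occupy positions 5–7 → each gets rank 7.
The 2 values of 3.8 occupy positions 8–9 → each gets rank 9.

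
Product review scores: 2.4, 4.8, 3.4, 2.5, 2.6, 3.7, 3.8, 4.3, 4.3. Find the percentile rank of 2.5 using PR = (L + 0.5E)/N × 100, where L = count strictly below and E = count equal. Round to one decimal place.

N = 9.
Strictly below 2.5: 1. Equal to 2.5: 1.
PR = (1 + 0.5·1)/9 × 100 = 16.7

16.7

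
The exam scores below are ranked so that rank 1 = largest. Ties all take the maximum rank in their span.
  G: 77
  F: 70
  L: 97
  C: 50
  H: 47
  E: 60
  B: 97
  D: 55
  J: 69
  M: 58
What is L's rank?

Sorted (descending): 97, 97, 77, 70, 69, 60, 58, 55, 50, 47
The 2 values of 97 occupy positions 1–2 → each gets rank 2.
L has value 97 → rank 2.

2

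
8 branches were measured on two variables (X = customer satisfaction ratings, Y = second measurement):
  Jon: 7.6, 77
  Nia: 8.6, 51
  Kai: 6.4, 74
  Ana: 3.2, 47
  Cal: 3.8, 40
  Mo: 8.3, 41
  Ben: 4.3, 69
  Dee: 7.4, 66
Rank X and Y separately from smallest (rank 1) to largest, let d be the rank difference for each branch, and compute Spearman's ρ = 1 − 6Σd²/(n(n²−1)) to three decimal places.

0.190

Ranks of variable 1: 6, 8, 4, 1, 2, 7, 3, 5
Ranks of variable 2: 8, 4, 7, 3, 1, 2, 6, 5
d = r₁ − r₂: -2, 4, -3, -2, 1, 5, -3, 0
d²: 4, 16, 9, 4, 1, 25, 9, 0; Σd² = 68
ρ = 1 − 6·68/(8·63) = 1 − 408/504 = 0.190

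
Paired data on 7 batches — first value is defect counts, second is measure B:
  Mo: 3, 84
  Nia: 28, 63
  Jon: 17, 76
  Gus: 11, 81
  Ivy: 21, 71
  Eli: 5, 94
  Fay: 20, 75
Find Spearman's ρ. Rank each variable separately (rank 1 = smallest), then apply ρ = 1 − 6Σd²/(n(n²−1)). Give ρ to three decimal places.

-0.964

Ranks of variable 1: 1, 7, 4, 3, 6, 2, 5
Ranks of variable 2: 6, 1, 4, 5, 2, 7, 3
d = r₁ − r₂: -5, 6, 0, -2, 4, -5, 2
d²: 25, 36, 0, 4, 16, 25, 4; Σd² = 110
ρ = 1 − 6·110/(7·48) = 1 − 660/336 = -0.964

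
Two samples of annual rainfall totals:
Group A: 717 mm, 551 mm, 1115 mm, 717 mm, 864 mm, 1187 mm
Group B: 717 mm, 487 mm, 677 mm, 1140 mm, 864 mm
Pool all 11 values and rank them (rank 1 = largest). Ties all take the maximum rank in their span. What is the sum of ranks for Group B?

Sorted (descending): 1187, 1140, 1115, 864, 864, 717, 717, 717, 677, 551, 487
The 2 values of 864 occupy positions 4–5 → each gets rank 5.
The 3 values of 717 occupy positions 6–8 → each gets rank 8.
Group B values → pooled ranks: 717→8, 487→11, 677→9, 1140→2, 864→5
Rank sum = 8 + 11 + 9 + 2 + 5 = 35

35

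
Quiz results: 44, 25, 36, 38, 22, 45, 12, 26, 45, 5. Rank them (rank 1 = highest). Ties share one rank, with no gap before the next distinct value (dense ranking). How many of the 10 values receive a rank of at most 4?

Sorted (descending): 45, 45, 44, 38, 36, 26, 25, 22, 12, 5
The 2 values of 45 share dense rank 1.
Remaining distinct values take the next consecutive integers.
Ranks ≤ 4: {1, 1, 2, 3, 4} → 5 values.

5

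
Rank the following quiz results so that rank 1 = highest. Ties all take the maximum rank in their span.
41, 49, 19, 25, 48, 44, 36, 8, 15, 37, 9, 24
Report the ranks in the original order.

4, 1, 9, 7, 2, 3, 6, 12, 10, 5, 11, 8

Sorted (descending): 49, 48, 44, 41, 37, 36, 25, 24, 19, 15, 9, 8
No ties — each value takes its position as its rank.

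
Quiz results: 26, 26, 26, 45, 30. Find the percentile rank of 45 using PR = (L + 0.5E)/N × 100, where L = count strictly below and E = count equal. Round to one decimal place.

N = 5.
Strictly below 45: 4. Equal to 45: 1.
PR = (4 + 0.5·1)/5 × 100 = 90.0

90.0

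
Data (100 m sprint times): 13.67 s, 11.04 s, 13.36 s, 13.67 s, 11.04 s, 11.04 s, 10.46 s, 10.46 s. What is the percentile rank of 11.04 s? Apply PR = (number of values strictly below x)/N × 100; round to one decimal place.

N = 8.
Strictly below 11.04: 2. Equal to 11.04: 3.
PR = 2/8 × 100 = 25.0

25.0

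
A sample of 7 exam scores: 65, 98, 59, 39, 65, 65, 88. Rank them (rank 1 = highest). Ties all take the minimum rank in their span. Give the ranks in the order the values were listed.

Sorted (descending): 98, 88, 65, 65, 65, 59, 39
The 3 values of 65 occupy positions 3–5 → each gets rank 3.

3, 1, 6, 7, 3, 3, 2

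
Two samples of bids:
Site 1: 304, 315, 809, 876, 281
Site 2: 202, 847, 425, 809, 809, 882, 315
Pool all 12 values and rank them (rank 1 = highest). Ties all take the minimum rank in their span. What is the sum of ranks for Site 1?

35

Sorted (descending): 882, 876, 847, 809, 809, 809, 425, 315, 315, 304, 281, 202
The 3 values of 809 occupy positions 4–6 → each gets rank 4.
The 2 values of 315 occupy positions 8–9 → each gets rank 8.
Site 1 values → pooled ranks: 304→10, 315→8, 809→4, 876→2, 281→11
Rank sum = 10 + 8 + 4 + 2 + 11 = 35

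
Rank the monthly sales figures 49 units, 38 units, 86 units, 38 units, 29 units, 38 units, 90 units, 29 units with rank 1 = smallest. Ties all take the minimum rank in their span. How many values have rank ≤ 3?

5

Sorted (ascending): 29, 29, 38, 38, 38, 49, 86, 90
The 2 values of 29 occupy positions 1–2 → each gets rank 1.
The 3 values of 38 occupy positions 3–5 → each gets rank 3.
Ranks ≤ 3: {1, 1, 3, 3, 3} → 5 values.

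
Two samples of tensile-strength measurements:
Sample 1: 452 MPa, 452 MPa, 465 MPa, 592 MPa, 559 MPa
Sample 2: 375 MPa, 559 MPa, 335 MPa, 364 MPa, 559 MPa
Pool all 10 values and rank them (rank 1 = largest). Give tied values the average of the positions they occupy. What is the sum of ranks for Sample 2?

Sorted (descending): 592, 559, 559, 559, 465, 452, 452, 375, 364, 335
The 3 values of 559 occupy positions 2–4 → average rank 3.
The 2 values of 452 occupy positions 6–7 → average rank (6+7)/2 = 6.5.
Sample 2 values → pooled ranks: 375→8, 559→3, 335→10, 364→9, 559→3
Rank sum = 8 + 3 + 10 + 9 + 3 = 33

33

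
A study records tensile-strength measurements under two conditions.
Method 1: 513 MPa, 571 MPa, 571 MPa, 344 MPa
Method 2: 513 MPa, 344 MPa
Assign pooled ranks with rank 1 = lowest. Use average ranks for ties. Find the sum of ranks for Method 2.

Sorted (ascending): 344, 344, 513, 513, 571, 571
The 2 values of 344 occupy positions 1–2 → average rank (1+2)/2 = 1.5.
The 2 values of 513 occupy positions 3–4 → average rank (3+4)/2 = 3.5.
The 2 values of 571 occupy positions 5–6 → average rank (5+6)/2 = 5.5.
Method 2 values → pooled ranks: 513→3.5, 344→1.5
Rank sum = 3.5 + 1.5 = 5

5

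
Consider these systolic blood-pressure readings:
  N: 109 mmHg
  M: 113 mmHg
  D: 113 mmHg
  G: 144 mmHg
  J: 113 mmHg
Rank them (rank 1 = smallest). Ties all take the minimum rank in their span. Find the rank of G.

Sorted (ascending): 109, 113, 113, 113, 144
The 3 values of 113 occupy positions 2–4 → each gets rank 2.
G has value 144 mmHg → rank 5.

5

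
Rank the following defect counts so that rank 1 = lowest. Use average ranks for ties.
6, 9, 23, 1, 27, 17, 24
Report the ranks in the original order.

Sorted (ascending): 1, 6, 9, 17, 23, 24, 27
No ties — each value takes its position as its rank.

2, 3, 5, 1, 7, 4, 6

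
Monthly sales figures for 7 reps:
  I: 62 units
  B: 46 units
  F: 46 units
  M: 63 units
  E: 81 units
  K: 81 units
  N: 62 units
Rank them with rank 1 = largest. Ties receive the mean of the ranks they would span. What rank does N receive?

Sorted (descending): 81, 81, 63, 62, 62, 46, 46
The 2 values of 81 occupy positions 1–2 → average rank (1+2)/2 = 1.5.
The 2 values of 62 occupy positions 4–5 → average rank (4+5)/2 = 4.5.
The 2 values of 46 occupy positions 6–7 → average rank (6+7)/2 = 6.5.
N has value 62 units → rank 4.5.

4.5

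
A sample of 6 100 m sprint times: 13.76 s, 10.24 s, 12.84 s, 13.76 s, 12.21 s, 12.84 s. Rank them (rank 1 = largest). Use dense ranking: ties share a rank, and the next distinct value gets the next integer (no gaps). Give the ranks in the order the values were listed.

1, 4, 2, 1, 3, 2

Sorted (descending): 13.76, 13.76, 12.84, 12.84, 12.21, 10.24
The 2 values of 13.76 share dense rank 1.
The 2 values of 12.84 share dense rank 2.
Remaining distinct values take the next consecutive integers.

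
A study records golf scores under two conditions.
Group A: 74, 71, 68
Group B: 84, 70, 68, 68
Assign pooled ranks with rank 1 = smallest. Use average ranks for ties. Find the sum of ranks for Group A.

Sorted (ascending): 68, 68, 68, 70, 71, 74, 84
The 3 values of 68 occupy positions 1–3 → average rank 2.
Group A values → pooled ranks: 74→6, 71→5, 68→2
Rank sum = 6 + 5 + 2 = 13

13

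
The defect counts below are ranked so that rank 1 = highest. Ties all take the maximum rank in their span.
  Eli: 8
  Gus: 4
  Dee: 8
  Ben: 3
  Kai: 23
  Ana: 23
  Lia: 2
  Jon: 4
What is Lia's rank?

8

Sorted (descending): 23, 23, 8, 8, 4, 4, 3, 2
The 2 values of 23 occupy positions 1–2 → each gets rank 2.
The 2 values of 8 occupy positions 3–4 → each gets rank 4.
The 2 values of 4 occupy positions 5–6 → each gets rank 6.
Lia has value 2 → rank 8.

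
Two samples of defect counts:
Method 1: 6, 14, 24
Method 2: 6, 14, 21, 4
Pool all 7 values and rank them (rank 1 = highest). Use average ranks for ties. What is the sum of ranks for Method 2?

Sorted (descending): 24, 21, 14, 14, 6, 6, 4
The 2 values of 14 occupy positions 3–4 → average rank (3+4)/2 = 3.5.
The 2 values of 6 occupy positions 5–6 → average rank (5+6)/2 = 5.5.
Method 2 values → pooled ranks: 6→5.5, 14→3.5, 21→2, 4→7
Rank sum = 5.5 + 3.5 + 2 + 7 = 18

18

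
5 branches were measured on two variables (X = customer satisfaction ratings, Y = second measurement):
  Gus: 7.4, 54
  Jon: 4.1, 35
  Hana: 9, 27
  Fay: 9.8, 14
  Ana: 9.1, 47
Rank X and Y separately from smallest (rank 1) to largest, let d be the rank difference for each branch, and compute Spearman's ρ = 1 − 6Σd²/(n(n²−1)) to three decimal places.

Ranks of variable 1: 2, 1, 3, 5, 4
Ranks of variable 2: 5, 3, 2, 1, 4
d = r₁ − r₂: -3, -2, 1, 4, 0
d²: 9, 4, 1, 16, 0; Σd² = 30
ρ = 1 − 6·30/(5·24) = 1 − 180/120 = -0.500

-0.500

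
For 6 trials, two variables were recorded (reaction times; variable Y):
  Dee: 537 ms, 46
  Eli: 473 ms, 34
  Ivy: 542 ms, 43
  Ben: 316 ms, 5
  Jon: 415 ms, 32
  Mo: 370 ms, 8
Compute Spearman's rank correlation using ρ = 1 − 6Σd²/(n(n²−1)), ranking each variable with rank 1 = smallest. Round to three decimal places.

Ranks of variable 1: 5, 4, 6, 1, 3, 2
Ranks of variable 2: 6, 4, 5, 1, 3, 2
d = r₁ − r₂: -1, 0, 1, 0, 0, 0
d²: 1, 0, 1, 0, 0, 0; Σd² = 2
ρ = 1 − 6·2/(6·35) = 1 − 12/210 = 0.943

0.943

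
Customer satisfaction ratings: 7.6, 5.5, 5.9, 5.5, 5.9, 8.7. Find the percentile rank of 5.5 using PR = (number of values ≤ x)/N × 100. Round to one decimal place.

33.3

N = 6.
Strictly below 5.5: 0. Equal to 5.5: 2.
PR = 2/6 × 100 = 33.3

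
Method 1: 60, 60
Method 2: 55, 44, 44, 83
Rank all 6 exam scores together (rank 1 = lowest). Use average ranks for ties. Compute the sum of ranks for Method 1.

Sorted (ascending): 44, 44, 55, 60, 60, 83
The 2 values of 44 occupy positions 1–2 → average rank (1+2)/2 = 1.5.
The 2 values of 60 occupy positions 4–5 → average rank (4+5)/2 = 4.5.
Method 1 values → pooled ranks: 60→4.5, 60→4.5
Rank sum = 4.5 + 4.5 = 9

9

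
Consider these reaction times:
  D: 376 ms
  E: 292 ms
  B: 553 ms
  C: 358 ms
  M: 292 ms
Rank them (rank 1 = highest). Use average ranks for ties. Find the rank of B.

1

Sorted (descending): 553, 376, 358, 292, 292
The 2 values of 292 occupy positions 4–5 → average rank (4+5)/2 = 4.5.
B has value 553 ms → rank 1.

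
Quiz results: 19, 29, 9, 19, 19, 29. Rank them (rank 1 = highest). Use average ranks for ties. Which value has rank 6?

9

Sorted (descending): 29, 29, 19, 19, 19, 9
The 2 values of 29 occupy positions 1–2 → average rank (1+2)/2 = 1.5.
The 3 values of 19 occupy positions 3–5 → average rank 4.
Rank 6 → value 9.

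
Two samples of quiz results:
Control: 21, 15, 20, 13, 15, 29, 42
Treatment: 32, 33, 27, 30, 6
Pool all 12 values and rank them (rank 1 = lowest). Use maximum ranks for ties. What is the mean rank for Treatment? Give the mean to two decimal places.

Sorted (ascending): 6, 13, 15, 15, 20, 21, 27, 29, 30, 32, 33, 42
The 2 values of 15 occupy positions 3–4 → each gets rank 4.
Treatment values → pooled ranks: 32→10, 33→11, 27→7, 30→9, 6→1
Mean rank = (10 + 11 + 7 + 9 + 1) / 5 = 7.60

7.60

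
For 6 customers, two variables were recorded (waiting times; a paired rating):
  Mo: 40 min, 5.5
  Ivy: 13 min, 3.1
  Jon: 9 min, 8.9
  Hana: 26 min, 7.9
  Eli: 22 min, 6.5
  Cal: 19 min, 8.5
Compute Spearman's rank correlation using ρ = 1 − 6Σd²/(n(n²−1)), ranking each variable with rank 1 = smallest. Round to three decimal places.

-0.371

Ranks of variable 1: 6, 2, 1, 5, 4, 3
Ranks of variable 2: 2, 1, 6, 4, 3, 5
d = r₁ − r₂: 4, 1, -5, 1, 1, -2
d²: 16, 1, 25, 1, 1, 4; Σd² = 48
ρ = 1 − 6·48/(6·35) = 1 − 288/210 = -0.371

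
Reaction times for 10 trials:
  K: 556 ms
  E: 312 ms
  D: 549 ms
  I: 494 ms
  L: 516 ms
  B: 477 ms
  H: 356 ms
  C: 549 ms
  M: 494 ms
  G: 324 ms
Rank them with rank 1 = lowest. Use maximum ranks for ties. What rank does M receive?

6

Sorted (ascending): 312, 324, 356, 477, 494, 494, 516, 549, 549, 556
The 2 values of 494 occupy positions 5–6 → each gets rank 6.
The 2 values of 549 occupy positions 8–9 → each gets rank 9.
M has value 494 ms → rank 6.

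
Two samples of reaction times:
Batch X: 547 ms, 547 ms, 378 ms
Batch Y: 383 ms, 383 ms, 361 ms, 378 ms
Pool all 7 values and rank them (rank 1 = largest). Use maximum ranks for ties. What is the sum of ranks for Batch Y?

21

Sorted (descending): 547, 547, 383, 383, 378, 378, 361
The 2 values of 547 occupy positions 1–2 → each gets rank 2.
The 2 values of 383 occupy positions 3–4 → each gets rank 4.
The 2 values of 378 occupy positions 5–6 → each gets rank 6.
Batch Y values → pooled ranks: 383→4, 383→4, 361→7, 378→6
Rank sum = 4 + 4 + 7 + 6 = 21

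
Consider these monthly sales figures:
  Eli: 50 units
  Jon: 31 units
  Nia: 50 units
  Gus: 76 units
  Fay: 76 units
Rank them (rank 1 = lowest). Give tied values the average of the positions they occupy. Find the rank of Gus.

Sorted (ascending): 31, 50, 50, 76, 76
The 2 values of 50 occupy positions 2–3 → average rank (2+3)/2 = 2.5.
The 2 values of 76 occupy positions 4–5 → average rank (4+5)/2 = 4.5.
Gus has value 76 units → rank 4.5.

4.5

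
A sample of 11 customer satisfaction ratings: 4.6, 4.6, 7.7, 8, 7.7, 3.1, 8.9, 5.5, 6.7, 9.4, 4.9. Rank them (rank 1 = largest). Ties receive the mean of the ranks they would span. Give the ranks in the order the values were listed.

9.5, 9.5, 4.5, 3, 4.5, 11, 2, 7, 6, 1, 8

Sorted (descending): 9.4, 8.9, 8, 7.7, 7.7, 6.7, 5.5, 4.9, 4.6, 4.6, 3.1
The 2 values of 7.7 occupy positions 4–5 → average rank (4+5)/2 = 4.5.
The 2 values of 4.6 occupy positions 9–10 → average rank (9+10)/2 = 9.5.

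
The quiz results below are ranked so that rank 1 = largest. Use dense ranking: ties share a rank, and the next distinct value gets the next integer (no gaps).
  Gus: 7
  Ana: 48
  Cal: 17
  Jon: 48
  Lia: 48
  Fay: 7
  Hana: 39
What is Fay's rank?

4

Sorted (descending): 48, 48, 48, 39, 17, 7, 7
The 3 values of 48 share dense rank 1.
The 2 values of 7 share dense rank 4.
Remaining distinct values take the next consecutive integers.
Fay has value 7 → rank 4.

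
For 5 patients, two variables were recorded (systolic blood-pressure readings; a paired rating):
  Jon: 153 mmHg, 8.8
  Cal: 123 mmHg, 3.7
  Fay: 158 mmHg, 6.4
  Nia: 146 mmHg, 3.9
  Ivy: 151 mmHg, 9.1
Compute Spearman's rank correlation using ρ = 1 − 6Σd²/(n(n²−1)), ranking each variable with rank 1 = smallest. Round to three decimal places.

0.600

Ranks of variable 1: 4, 1, 5, 2, 3
Ranks of variable 2: 4, 1, 3, 2, 5
d = r₁ − r₂: 0, 0, 2, 0, -2
d²: 0, 0, 4, 0, 4; Σd² = 8
ρ = 1 − 6·8/(5·24) = 1 − 48/120 = 0.600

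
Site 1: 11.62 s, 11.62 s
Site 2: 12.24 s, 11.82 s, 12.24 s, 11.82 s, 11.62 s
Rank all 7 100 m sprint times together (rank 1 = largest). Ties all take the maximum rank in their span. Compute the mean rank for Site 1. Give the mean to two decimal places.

7.00

Sorted (descending): 12.24, 12.24, 11.82, 11.82, 11.62, 11.62, 11.62
The 2 values of 12.24 occupy positions 1–2 → each gets rank 2.
The 2 values of 11.82 occupy positions 3–4 → each gets rank 4.
The 3 values of 11.62 occupy positions 5–7 → each gets rank 7.
Site 1 values → pooled ranks: 11.62→7, 11.62→7
Mean rank = (7 + 7) / 2 = 7.00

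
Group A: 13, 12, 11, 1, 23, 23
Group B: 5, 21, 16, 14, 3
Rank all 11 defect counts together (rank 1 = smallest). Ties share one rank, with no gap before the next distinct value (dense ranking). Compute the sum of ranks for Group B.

29

Sorted (ascending): 1, 3, 5, 11, 12, 13, 14, 16, 21, 23, 23
The 2 values of 23 share dense rank 10.
Remaining distinct values take the next consecutive integers.
Group B values → pooled ranks: 5→3, 21→9, 16→8, 14→7, 3→2
Rank sum = 3 + 9 + 8 + 7 + 2 = 29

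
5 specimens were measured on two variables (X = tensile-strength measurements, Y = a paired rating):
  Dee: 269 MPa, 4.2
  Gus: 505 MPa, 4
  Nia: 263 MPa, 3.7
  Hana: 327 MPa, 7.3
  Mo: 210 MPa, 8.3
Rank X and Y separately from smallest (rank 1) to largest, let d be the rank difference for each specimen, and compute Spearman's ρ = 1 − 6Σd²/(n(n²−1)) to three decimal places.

-0.300

Ranks of variable 1: 3, 5, 2, 4, 1
Ranks of variable 2: 3, 2, 1, 4, 5
d = r₁ − r₂: 0, 3, 1, 0, -4
d²: 0, 9, 1, 0, 16; Σd² = 26
ρ = 1 − 6·26/(5·24) = 1 − 156/120 = -0.300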